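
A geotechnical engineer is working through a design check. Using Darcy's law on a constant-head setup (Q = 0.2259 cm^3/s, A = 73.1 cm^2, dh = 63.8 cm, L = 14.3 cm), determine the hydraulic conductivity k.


Result: 0.000693 cm/s

Derivation:
Compute hydraulic gradient:
i = dh / L = 63.8 / 14.3 = 4.46154
Then apply Darcy's law:
k = Q / (A * i)
k = 0.2259 / (73.1 * 4.46154)
k = 0.2259 / 326.138
k = 0.000693 cm/s


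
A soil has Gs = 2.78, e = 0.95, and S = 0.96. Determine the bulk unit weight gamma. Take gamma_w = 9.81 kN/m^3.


Using gamma = gamma_w * (Gs + S*e) / (1 + e)
Numerator: Gs + S*e = 2.78 + 0.96*0.95 = 3.692
Denominator: 1 + e = 1 + 0.95 = 1.95
gamma = 9.81 * 3.692 / 1.95
gamma = 18.574 kN/m^3


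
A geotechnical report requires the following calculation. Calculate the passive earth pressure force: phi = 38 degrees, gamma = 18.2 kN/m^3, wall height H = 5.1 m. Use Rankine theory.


Result: 994.99 kN/m

Derivation:
Compute passive earth pressure coefficient:
Kp = tan^2(45 + phi/2) = tan^2(64.0) = 4.203746
Compute passive force:
Pp = 0.5 * Kp * gamma * H^2
Pp = 0.5 * 4.203746 * 18.2 * 5.1^2
Pp = 994.99 kN/m


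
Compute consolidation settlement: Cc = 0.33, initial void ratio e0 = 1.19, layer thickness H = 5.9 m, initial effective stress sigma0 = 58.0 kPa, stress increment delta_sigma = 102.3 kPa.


Using Sc = Cc * H / (1 + e0) * log10((sigma0 + delta_sigma) / sigma0)
Stress ratio = (58.0 + 102.3) / 58.0 = 2.76379
log10(2.76379) = 0.441506
Cc * H / (1 + e0) = 0.33 * 5.9 / (1 + 1.19) = 0.889041
Sc = 0.889041 * 0.441506
Sc = 0.3925 m


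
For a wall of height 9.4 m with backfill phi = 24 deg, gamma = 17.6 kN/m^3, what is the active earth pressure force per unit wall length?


Result: 327.92 kN/m

Derivation:
Compute active earth pressure coefficient:
Ka = tan^2(45 - phi/2) = tan^2(33.0) = 0.42173
Compute active force:
Pa = 0.5 * Ka * gamma * H^2
Pa = 0.5 * 0.42173 * 17.6 * 9.4^2
Pa = 327.92 kN/m


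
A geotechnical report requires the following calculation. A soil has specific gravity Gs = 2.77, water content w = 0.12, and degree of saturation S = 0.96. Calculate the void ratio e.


Using the relation e = Gs * w / S
e = 2.77 * 0.12 / 0.96
e = 0.3463


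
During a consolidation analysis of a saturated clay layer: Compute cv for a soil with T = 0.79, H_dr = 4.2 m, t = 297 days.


Result: 0.04692 m^2/day

Derivation:
Using cv = T * H_dr^2 / t
H_dr^2 = 4.2^2 = 17.64
cv = 0.79 * 17.64 / 297
cv = 0.04692 m^2/day


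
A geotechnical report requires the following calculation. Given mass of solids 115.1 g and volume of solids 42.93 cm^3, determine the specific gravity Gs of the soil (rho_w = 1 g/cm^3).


Result: 2.681

Derivation:
Using Gs = m_s / (V_s * rho_w)
Since rho_w = 1 g/cm^3:
Gs = 115.1 / 42.93
Gs = 2.681


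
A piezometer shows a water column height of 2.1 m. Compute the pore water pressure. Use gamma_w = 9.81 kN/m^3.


Using u = gamma_w * h_w
u = 9.81 * 2.1
u = 20.6 kPa


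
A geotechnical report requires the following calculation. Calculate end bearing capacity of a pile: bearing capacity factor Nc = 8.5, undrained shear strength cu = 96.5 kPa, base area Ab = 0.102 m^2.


Using Qb = Nc * cu * Ab
Qb = 8.5 * 96.5 * 0.102
Qb = 83.67 kN


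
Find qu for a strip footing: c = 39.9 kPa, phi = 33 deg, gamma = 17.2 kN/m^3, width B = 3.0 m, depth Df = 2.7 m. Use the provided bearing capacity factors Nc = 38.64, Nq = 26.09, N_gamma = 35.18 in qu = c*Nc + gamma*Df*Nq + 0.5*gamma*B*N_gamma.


Compute qu = c*Nc + gamma*Df*Nq + 0.5*gamma*B*N_gamma
Term 1: 39.9 * 38.64 = 1541.736
Term 2: 17.2 * 2.7 * 26.09 = 1211.6196
Term 3: 0.5 * 17.2 * 3.0 * 35.18 = 907.644
qu = 1541.736 + 1211.6196 + 907.644
qu = 3661.0 kPa


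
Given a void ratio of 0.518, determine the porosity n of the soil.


Using the relation n = e / (1 + e)
n = 0.518 / (1 + 0.518)
n = 0.518 / 1.518
n = 0.3412


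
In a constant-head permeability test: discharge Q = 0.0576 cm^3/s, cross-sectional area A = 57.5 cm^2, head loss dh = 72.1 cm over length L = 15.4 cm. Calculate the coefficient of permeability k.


Result: 0.000214 cm/s

Derivation:
Compute hydraulic gradient:
i = dh / L = 72.1 / 15.4 = 4.68182
Then apply Darcy's law:
k = Q / (A * i)
k = 0.0576 / (57.5 * 4.68182)
k = 0.0576 / 269.205
k = 0.000214 cm/s


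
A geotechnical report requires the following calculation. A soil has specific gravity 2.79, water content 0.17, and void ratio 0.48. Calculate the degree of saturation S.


Using S = Gs * w / e
S = 2.79 * 0.17 / 0.48
S = 0.9881


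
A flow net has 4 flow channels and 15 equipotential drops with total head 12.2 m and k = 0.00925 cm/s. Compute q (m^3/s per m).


Convert k to m/s for unit consistency with H:
k = 0.00925 cm/s = 0.00925 / 100 m/s = 9.25e-05 m/s
Using q = k * H * Nf / Nd
Nf / Nd = 4 / 15 = 0.2667
q = 9.25e-05 * 12.2 * 0.2667
q = 0.0003009 m^3/s per m


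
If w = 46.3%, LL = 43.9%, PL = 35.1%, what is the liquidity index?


First compute the plasticity index:
PI = LL - PL = 43.9 - 35.1 = 8.8
Then compute the liquidity index:
LI = (w - PL) / PI
LI = (46.3 - 35.1) / 8.8
LI = 1.273


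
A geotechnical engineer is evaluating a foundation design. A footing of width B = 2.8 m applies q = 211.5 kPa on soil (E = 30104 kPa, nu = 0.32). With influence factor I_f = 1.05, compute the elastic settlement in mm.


Result: 18.54 mm

Derivation:
Using Se = q * B * (1 - nu^2) * I_f / E
1 - nu^2 = 1 - 0.32^2 = 0.8976
Se = 211.5 * 2.8 * 0.8976 * 1.05 / 30104
Se = 0.018540 m
Convert to mm: Se = 0.018540 * 1000 = 18.54 mm


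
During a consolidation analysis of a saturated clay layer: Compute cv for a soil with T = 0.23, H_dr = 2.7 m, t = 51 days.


Using cv = T * H_dr^2 / t
H_dr^2 = 2.7^2 = 7.29
cv = 0.23 * 7.29 / 51
cv = 0.03288 m^2/day


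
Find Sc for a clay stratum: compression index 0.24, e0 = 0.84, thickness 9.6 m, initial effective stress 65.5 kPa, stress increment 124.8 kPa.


Result: 0.58 m

Derivation:
Using Sc = Cc * H / (1 + e0) * log10((sigma0 + delta_sigma) / sigma0)
Stress ratio = (65.5 + 124.8) / 65.5 = 2.90534
log10(2.90534) = 0.463197
Cc * H / (1 + e0) = 0.24 * 9.6 / (1 + 0.84) = 1.25217
Sc = 1.25217 * 0.463197
Sc = 0.58 m


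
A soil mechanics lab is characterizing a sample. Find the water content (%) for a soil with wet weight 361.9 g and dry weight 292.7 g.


Result: 23.64 %

Derivation:
Using w = (m_wet - m_dry) / m_dry * 100
m_wet - m_dry = 361.9 - 292.7 = 69.2 g
w = 69.2 / 292.7 * 100
w = 23.64 %


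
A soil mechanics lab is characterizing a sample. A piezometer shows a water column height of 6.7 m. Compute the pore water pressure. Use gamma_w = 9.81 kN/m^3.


Result: 65.73 kPa

Derivation:
Using u = gamma_w * h_w
u = 9.81 * 6.7
u = 65.73 kPa


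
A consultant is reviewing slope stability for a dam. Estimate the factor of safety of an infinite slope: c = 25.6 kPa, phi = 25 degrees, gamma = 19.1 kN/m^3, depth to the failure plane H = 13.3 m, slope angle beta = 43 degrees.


Using Fs = c / (gamma*H*sin(beta)*cos(beta)) + tan(phi)/tan(beta)
Cohesion contribution = 25.6 / (19.1*13.3*sin(43)*cos(43))
Cohesion contribution = 0.202043
Friction contribution = tan(25)/tan(43) = 0.500054
Fs = 0.202043 + 0.500054
Fs = 0.702


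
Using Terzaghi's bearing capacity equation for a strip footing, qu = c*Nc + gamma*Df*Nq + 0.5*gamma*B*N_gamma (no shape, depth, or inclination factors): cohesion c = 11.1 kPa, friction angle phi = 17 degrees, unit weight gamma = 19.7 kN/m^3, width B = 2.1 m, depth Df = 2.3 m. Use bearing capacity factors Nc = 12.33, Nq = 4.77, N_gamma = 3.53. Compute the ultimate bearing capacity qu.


Compute qu = c*Nc + gamma*Df*Nq + 0.5*gamma*B*N_gamma
Term 1: 11.1 * 12.33 = 136.863
Term 2: 19.7 * 2.3 * 4.77 = 216.1287
Term 3: 0.5 * 19.7 * 2.1 * 3.53 = 73.01805
qu = 136.863 + 216.1287 + 73.01805
qu = 426.01 kPa


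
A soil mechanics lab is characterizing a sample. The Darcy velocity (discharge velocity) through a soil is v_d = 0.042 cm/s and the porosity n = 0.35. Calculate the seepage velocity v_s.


Using v_s = v_d / n
v_s = 0.042 / 0.35
v_s = 0.12 cm/s


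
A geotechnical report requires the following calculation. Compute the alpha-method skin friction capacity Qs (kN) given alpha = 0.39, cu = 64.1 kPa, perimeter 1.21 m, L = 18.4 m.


Result: 556.58 kN

Derivation:
Using Qs = alpha * cu * perimeter * L
Qs = 0.39 * 64.1 * 1.21 * 18.4
Qs = 556.58 kN


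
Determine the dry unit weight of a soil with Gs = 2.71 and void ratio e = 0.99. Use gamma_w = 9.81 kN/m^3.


Using gamma_d = Gs * gamma_w / (1 + e)
gamma_d = 2.71 * 9.81 / (1 + 0.99)
gamma_d = 2.71 * 9.81 / 1.99
gamma_d = 13.359 kN/m^3


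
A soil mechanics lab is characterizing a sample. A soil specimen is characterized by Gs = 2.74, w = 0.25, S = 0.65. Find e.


Using the relation e = Gs * w / S
e = 2.74 * 0.25 / 0.65
e = 1.0538


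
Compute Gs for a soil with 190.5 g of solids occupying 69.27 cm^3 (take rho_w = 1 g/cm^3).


Result: 2.75

Derivation:
Using Gs = m_s / (V_s * rho_w)
Since rho_w = 1 g/cm^3:
Gs = 190.5 / 69.27
Gs = 2.75


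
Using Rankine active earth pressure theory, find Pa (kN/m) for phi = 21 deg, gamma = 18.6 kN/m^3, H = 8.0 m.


Compute active earth pressure coefficient:
Ka = tan^2(45 - phi/2) = tan^2(34.5) = 0.472355
Compute active force:
Pa = 0.5 * Ka * gamma * H^2
Pa = 0.5 * 0.472355 * 18.6 * 8.0^2
Pa = 281.15 kN/m


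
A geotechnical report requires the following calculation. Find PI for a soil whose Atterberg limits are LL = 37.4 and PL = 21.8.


Result: 15.6

Derivation:
Using PI = LL - PL
PI = 37.4 - 21.8
PI = 15.6


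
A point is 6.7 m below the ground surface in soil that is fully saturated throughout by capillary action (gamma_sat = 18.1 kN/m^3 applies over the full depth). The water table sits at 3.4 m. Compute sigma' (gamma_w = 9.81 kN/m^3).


Result: 88.9 kPa

Derivation:
Total stress = gamma_sat * depth
sigma = 18.1 * 6.7 = 121.27 kPa
Pore water pressure u = gamma_w * (depth - d_wt)
u = 9.81 * (6.7 - 3.4) = 32.373 kPa
Effective stress = sigma - u
sigma' = 121.27 - 32.373 = 88.9 kPa


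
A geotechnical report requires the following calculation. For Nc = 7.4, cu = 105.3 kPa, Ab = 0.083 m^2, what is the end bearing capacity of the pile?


Result: 64.68 kN

Derivation:
Using Qb = Nc * cu * Ab
Qb = 7.4 * 105.3 * 0.083
Qb = 64.68 kN


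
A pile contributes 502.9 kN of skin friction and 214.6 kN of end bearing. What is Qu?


Using Qu = Qf + Qb
Qu = 502.9 + 214.6
Qu = 717.5 kN


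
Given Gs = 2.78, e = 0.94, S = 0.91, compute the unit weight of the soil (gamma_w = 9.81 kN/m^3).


Using gamma = gamma_w * (Gs + S*e) / (1 + e)
Numerator: Gs + S*e = 2.78 + 0.91*0.94 = 3.6354
Denominator: 1 + e = 1 + 0.94 = 1.94
gamma = 9.81 * 3.6354 / 1.94
gamma = 18.383 kN/m^3


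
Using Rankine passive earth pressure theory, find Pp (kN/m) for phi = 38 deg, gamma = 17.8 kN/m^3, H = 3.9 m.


Compute passive earth pressure coefficient:
Kp = tan^2(45 + phi/2) = tan^2(64.0) = 4.203746
Compute passive force:
Pp = 0.5 * Kp * gamma * H^2
Pp = 0.5 * 4.203746 * 17.8 * 3.9^2
Pp = 569.06 kN/m


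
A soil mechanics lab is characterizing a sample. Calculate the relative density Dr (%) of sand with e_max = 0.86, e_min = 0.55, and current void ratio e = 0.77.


Using Dr = (e_max - e) / (e_max - e_min) * 100
e_max - e = 0.86 - 0.77 = 0.09
e_max - e_min = 0.86 - 0.55 = 0.31
Dr = 0.09 / 0.31 * 100
Dr = 29.03 %


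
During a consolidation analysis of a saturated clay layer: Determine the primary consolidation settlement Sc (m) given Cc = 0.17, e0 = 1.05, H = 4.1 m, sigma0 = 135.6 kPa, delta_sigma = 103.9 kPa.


Using Sc = Cc * H / (1 + e0) * log10((sigma0 + delta_sigma) / sigma0)
Stress ratio = (135.6 + 103.9) / 135.6 = 1.76622
log10(1.76622) = 0.247046
Cc * H / (1 + e0) = 0.17 * 4.1 / (1 + 1.05) = 0.34
Sc = 0.34 * 0.247046
Sc = 0.084 m


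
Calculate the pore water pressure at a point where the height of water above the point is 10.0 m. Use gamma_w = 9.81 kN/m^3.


Result: 98.1 kPa

Derivation:
Using u = gamma_w * h_w
u = 9.81 * 10.0
u = 98.1 kPa


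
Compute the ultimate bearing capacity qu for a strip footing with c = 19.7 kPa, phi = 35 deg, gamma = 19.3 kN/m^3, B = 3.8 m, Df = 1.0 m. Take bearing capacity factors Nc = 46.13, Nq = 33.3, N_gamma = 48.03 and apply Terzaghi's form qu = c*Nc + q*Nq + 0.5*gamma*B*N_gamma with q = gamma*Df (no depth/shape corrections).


Compute qu = c*Nc + gamma*Df*Nq + 0.5*gamma*B*N_gamma
Term 1: 19.7 * 46.13 = 908.761
Term 2: 19.3 * 1.0 * 33.3 = 642.69
Term 3: 0.5 * 19.3 * 3.8 * 48.03 = 1761.2601
qu = 908.761 + 642.69 + 1761.2601
qu = 3312.71 kPa


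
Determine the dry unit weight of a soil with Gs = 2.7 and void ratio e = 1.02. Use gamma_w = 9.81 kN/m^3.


Result: 13.112 kN/m^3

Derivation:
Using gamma_d = Gs * gamma_w / (1 + e)
gamma_d = 2.7 * 9.81 / (1 + 1.02)
gamma_d = 2.7 * 9.81 / 2.02
gamma_d = 13.112 kN/m^3


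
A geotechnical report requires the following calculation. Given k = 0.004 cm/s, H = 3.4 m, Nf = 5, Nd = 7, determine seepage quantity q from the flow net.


Convert k to m/s for unit consistency with H:
k = 0.004 cm/s = 0.004 / 100 m/s = 4e-05 m/s
Using q = k * H * Nf / Nd
Nf / Nd = 5 / 7 = 0.7143
q = 4e-05 * 3.4 * 0.7143
q = 9.714e-05 m^3/s per m


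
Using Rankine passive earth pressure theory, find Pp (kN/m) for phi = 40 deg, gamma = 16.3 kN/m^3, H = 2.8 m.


Compute passive earth pressure coefficient:
Kp = tan^2(45 + phi/2) = tan^2(65.0) = 4.59891
Compute passive force:
Pp = 0.5 * Kp * gamma * H^2
Pp = 0.5 * 4.59891 * 16.3 * 2.8^2
Pp = 293.85 kN/m


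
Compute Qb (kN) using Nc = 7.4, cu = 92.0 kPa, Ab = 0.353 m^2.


Using Qb = Nc * cu * Ab
Qb = 7.4 * 92.0 * 0.353
Qb = 240.32 kN


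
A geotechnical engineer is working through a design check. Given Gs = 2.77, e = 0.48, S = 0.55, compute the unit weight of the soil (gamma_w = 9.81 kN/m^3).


Result: 20.11 kN/m^3

Derivation:
Using gamma = gamma_w * (Gs + S*e) / (1 + e)
Numerator: Gs + S*e = 2.77 + 0.55*0.48 = 3.034
Denominator: 1 + e = 1 + 0.48 = 1.48
gamma = 9.81 * 3.034 / 1.48
gamma = 20.11 kN/m^3


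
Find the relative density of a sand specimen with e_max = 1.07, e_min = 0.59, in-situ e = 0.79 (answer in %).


Using Dr = (e_max - e) / (e_max - e_min) * 100
e_max - e = 1.07 - 0.79 = 0.28
e_max - e_min = 1.07 - 0.59 = 0.48
Dr = 0.28 / 0.48 * 100
Dr = 58.33 %


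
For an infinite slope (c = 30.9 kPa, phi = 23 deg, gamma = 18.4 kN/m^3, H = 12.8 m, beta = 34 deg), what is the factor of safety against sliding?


Using Fs = c / (gamma*H*sin(beta)*cos(beta)) + tan(phi)/tan(beta)
Cohesion contribution = 30.9 / (18.4*12.8*sin(34)*cos(34))
Cohesion contribution = 0.283005
Friction contribution = tan(23)/tan(34) = 0.62931
Fs = 0.283005 + 0.62931
Fs = 0.912


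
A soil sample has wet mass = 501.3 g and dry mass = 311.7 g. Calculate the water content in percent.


Using w = (m_wet - m_dry) / m_dry * 100
m_wet - m_dry = 501.3 - 311.7 = 189.6 g
w = 189.6 / 311.7 * 100
w = 60.83 %


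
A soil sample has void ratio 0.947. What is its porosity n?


Result: 0.4864

Derivation:
Using the relation n = e / (1 + e)
n = 0.947 / (1 + 0.947)
n = 0.947 / 1.947
n = 0.4864


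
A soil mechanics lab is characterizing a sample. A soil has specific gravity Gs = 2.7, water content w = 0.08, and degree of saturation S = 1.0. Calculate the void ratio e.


Result: 0.216

Derivation:
Using the relation e = Gs * w / S
e = 2.7 * 0.08 / 1.0
e = 0.216


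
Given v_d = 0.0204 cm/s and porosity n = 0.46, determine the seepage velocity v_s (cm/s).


Result: 0.04435 cm/s

Derivation:
Using v_s = v_d / n
v_s = 0.0204 / 0.46
v_s = 0.04435 cm/s


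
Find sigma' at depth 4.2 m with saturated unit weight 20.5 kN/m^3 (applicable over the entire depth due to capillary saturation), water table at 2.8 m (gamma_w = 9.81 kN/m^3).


Result: 72.37 kPa

Derivation:
Total stress = gamma_sat * depth
sigma = 20.5 * 4.2 = 86.1 kPa
Pore water pressure u = gamma_w * (depth - d_wt)
u = 9.81 * (4.2 - 2.8) = 13.734 kPa
Effective stress = sigma - u
sigma' = 86.1 - 13.734 = 72.37 kPa


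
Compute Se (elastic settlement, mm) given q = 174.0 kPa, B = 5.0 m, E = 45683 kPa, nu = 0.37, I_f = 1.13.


Using Se = q * B * (1 - nu^2) * I_f / E
1 - nu^2 = 1 - 0.37^2 = 0.8631
Se = 174.0 * 5.0 * 0.8631 * 1.13 / 45683
Se = 0.018574 m
Convert to mm: Se = 0.018574 * 1000 = 18.574 mm


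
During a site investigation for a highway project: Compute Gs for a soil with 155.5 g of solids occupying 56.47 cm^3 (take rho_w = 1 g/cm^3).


Using Gs = m_s / (V_s * rho_w)
Since rho_w = 1 g/cm^3:
Gs = 155.5 / 56.47
Gs = 2.754


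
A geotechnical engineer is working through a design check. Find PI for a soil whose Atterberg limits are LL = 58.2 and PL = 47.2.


Using PI = LL - PL
PI = 58.2 - 47.2
PI = 11.0


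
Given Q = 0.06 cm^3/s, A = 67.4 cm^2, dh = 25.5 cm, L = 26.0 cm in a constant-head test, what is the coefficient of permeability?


Compute hydraulic gradient:
i = dh / L = 25.5 / 26.0 = 0.980769
Then apply Darcy's law:
k = Q / (A * i)
k = 0.06 / (67.4 * 0.980769)
k = 0.06 / 66.1038
k = 0.000908 cm/s


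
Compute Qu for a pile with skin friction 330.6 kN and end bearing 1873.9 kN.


Using Qu = Qf + Qb
Qu = 330.6 + 1873.9
Qu = 2204.5 kN


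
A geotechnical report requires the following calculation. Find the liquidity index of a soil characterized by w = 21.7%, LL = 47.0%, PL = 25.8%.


First compute the plasticity index:
PI = LL - PL = 47.0 - 25.8 = 21.2
Then compute the liquidity index:
LI = (w - PL) / PI
LI = (21.7 - 25.8) / 21.2
LI = -0.193


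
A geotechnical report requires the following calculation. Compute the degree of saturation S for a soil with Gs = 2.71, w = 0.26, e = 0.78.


Result: 0.9033

Derivation:
Using S = Gs * w / e
S = 2.71 * 0.26 / 0.78
S = 0.9033


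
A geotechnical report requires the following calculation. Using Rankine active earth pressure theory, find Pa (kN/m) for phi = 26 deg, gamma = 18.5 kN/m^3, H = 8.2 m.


Compute active earth pressure coefficient:
Ka = tan^2(45 - phi/2) = tan^2(32.0) = 0.390462
Compute active force:
Pa = 0.5 * Ka * gamma * H^2
Pa = 0.5 * 0.390462 * 18.5 * 8.2^2
Pa = 242.86 kN/m


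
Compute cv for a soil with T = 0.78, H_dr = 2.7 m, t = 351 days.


Result: 0.0162 m^2/day

Derivation:
Using cv = T * H_dr^2 / t
H_dr^2 = 2.7^2 = 7.29
cv = 0.78 * 7.29 / 351
cv = 0.0162 m^2/day


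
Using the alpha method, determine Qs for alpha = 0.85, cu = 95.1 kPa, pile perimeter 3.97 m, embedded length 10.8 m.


Result: 3465.88 kN

Derivation:
Using Qs = alpha * cu * perimeter * L
Qs = 0.85 * 95.1 * 3.97 * 10.8
Qs = 3465.88 kN


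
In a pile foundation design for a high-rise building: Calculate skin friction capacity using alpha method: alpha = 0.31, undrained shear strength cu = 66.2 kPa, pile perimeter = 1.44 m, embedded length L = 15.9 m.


Using Qs = alpha * cu * perimeter * L
Qs = 0.31 * 66.2 * 1.44 * 15.9
Qs = 469.87 kN


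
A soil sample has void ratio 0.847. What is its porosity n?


Using the relation n = e / (1 + e)
n = 0.847 / (1 + 0.847)
n = 0.847 / 1.847
n = 0.4586


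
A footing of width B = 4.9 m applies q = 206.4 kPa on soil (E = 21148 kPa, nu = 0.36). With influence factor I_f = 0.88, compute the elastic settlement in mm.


Using Se = q * B * (1 - nu^2) * I_f / E
1 - nu^2 = 1 - 0.36^2 = 0.8704
Se = 206.4 * 4.9 * 0.8704 * 0.88 / 21148
Se = 0.036630 m
Convert to mm: Se = 0.036630 * 1000 = 36.63 mm


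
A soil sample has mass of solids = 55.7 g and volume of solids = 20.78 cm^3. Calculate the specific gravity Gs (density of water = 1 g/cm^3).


Result: 2.68

Derivation:
Using Gs = m_s / (V_s * rho_w)
Since rho_w = 1 g/cm^3:
Gs = 55.7 / 20.78
Gs = 2.68


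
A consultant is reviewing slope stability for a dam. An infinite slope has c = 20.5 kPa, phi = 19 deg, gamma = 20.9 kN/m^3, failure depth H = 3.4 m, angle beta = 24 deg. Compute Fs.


Using Fs = c / (gamma*H*sin(beta)*cos(beta)) + tan(phi)/tan(beta)
Cohesion contribution = 20.5 / (20.9*3.4*sin(24)*cos(24))
Cohesion contribution = 0.776399
Friction contribution = tan(19)/tan(24) = 0.773372
Fs = 0.776399 + 0.773372
Fs = 1.55


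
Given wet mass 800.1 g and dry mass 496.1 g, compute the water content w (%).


Using w = (m_wet - m_dry) / m_dry * 100
m_wet - m_dry = 800.1 - 496.1 = 304.0 g
w = 304.0 / 496.1 * 100
w = 61.28 %


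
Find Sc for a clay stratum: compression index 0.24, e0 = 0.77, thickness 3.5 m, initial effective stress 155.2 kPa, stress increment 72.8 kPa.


Result: 0.0793 m

Derivation:
Using Sc = Cc * H / (1 + e0) * log10((sigma0 + delta_sigma) / sigma0)
Stress ratio = (155.2 + 72.8) / 155.2 = 1.46907
log10(1.46907) = 0.167043
Cc * H / (1 + e0) = 0.24 * 3.5 / (1 + 0.77) = 0.474576
Sc = 0.474576 * 0.167043
Sc = 0.0793 m


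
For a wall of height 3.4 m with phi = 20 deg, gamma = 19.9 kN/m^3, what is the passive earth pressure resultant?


Compute passive earth pressure coefficient:
Kp = tan^2(45 + phi/2) = tan^2(55.0) = 2.039607
Compute passive force:
Pp = 0.5 * Kp * gamma * H^2
Pp = 0.5 * 2.039607 * 19.9 * 3.4^2
Pp = 234.6 kN/m


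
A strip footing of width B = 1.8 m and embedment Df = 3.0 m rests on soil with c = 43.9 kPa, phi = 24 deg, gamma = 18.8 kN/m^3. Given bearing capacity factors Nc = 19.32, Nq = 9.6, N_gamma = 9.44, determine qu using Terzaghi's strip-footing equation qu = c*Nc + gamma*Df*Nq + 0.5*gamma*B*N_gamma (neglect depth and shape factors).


Result: 1549.31 kPa

Derivation:
Compute qu = c*Nc + gamma*Df*Nq + 0.5*gamma*B*N_gamma
Term 1: 43.9 * 19.32 = 848.148
Term 2: 18.8 * 3.0 * 9.6 = 541.44
Term 3: 0.5 * 18.8 * 1.8 * 9.44 = 159.7248
qu = 848.148 + 541.44 + 159.7248
qu = 1549.31 kPa


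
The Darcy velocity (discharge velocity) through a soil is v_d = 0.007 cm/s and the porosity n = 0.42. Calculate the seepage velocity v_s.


Using v_s = v_d / n
v_s = 0.007 / 0.42
v_s = 0.01667 cm/s


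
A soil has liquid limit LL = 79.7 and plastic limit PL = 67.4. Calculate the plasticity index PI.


Using PI = LL - PL
PI = 79.7 - 67.4
PI = 12.3


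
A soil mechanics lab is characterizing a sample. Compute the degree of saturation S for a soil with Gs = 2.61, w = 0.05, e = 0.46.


Using S = Gs * w / e
S = 2.61 * 0.05 / 0.46
S = 0.2837


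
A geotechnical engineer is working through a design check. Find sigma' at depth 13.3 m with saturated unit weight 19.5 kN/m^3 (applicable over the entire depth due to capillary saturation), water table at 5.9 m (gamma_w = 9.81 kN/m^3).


Result: 186.76 kPa

Derivation:
Total stress = gamma_sat * depth
sigma = 19.5 * 13.3 = 259.35 kPa
Pore water pressure u = gamma_w * (depth - d_wt)
u = 9.81 * (13.3 - 5.9) = 72.594 kPa
Effective stress = sigma - u
sigma' = 259.35 - 72.594 = 186.76 kPa


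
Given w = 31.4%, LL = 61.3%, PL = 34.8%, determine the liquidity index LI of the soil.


First compute the plasticity index:
PI = LL - PL = 61.3 - 34.8 = 26.5
Then compute the liquidity index:
LI = (w - PL) / PI
LI = (31.4 - 34.8) / 26.5
LI = -0.128


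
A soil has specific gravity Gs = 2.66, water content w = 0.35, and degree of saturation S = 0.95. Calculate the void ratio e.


Result: 0.98

Derivation:
Using the relation e = Gs * w / S
e = 2.66 * 0.35 / 0.95
e = 0.98


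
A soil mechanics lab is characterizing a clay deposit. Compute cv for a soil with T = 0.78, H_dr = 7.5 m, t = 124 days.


Using cv = T * H_dr^2 / t
H_dr^2 = 7.5^2 = 56.25
cv = 0.78 * 56.25 / 124
cv = 0.35383 m^2/day


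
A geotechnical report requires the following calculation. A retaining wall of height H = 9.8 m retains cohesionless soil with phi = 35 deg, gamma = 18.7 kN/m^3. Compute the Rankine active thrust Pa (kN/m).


Compute active earth pressure coefficient:
Ka = tan^2(45 - phi/2) = tan^2(27.5) = 0.27099
Compute active force:
Pa = 0.5 * Ka * gamma * H^2
Pa = 0.5 * 0.27099 * 18.7 * 9.8^2
Pa = 243.34 kN/m


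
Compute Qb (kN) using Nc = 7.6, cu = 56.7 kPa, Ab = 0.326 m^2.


Using Qb = Nc * cu * Ab
Qb = 7.6 * 56.7 * 0.326
Qb = 140.48 kN


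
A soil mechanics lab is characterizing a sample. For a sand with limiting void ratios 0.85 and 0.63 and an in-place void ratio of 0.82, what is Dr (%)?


Using Dr = (e_max - e) / (e_max - e_min) * 100
e_max - e = 0.85 - 0.82 = 0.03
e_max - e_min = 0.85 - 0.63 = 0.22
Dr = 0.03 / 0.22 * 100
Dr = 13.64 %


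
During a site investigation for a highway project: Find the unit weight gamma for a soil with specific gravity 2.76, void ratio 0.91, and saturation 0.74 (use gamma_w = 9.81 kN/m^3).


Using gamma = gamma_w * (Gs + S*e) / (1 + e)
Numerator: Gs + S*e = 2.76 + 0.74*0.91 = 3.4334
Denominator: 1 + e = 1 + 0.91 = 1.91
gamma = 9.81 * 3.4334 / 1.91
gamma = 17.634 kN/m^3


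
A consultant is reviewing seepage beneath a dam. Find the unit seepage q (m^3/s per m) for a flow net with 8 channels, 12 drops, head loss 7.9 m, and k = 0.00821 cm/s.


Convert k to m/s for unit consistency with H:
k = 0.00821 cm/s = 0.00821 / 100 m/s = 8.21e-05 m/s
Using q = k * H * Nf / Nd
Nf / Nd = 8 / 12 = 0.6667
q = 8.21e-05 * 7.9 * 0.6667
q = 0.0004324 m^3/s per m


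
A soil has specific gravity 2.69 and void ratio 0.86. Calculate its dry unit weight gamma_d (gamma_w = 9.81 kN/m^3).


Using gamma_d = Gs * gamma_w / (1 + e)
gamma_d = 2.69 * 9.81 / (1 + 0.86)
gamma_d = 2.69 * 9.81 / 1.86
gamma_d = 14.188 kN/m^3


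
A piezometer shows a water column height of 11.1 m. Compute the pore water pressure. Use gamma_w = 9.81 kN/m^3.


Using u = gamma_w * h_w
u = 9.81 * 11.1
u = 108.89 kPa


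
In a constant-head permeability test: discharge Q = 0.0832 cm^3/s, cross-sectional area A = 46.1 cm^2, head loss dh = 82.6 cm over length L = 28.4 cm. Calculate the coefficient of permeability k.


Result: 0.000621 cm/s

Derivation:
Compute hydraulic gradient:
i = dh / L = 82.6 / 28.4 = 2.90845
Then apply Darcy's law:
k = Q / (A * i)
k = 0.0832 / (46.1 * 2.90845)
k = 0.0832 / 134.08
k = 0.000621 cm/s


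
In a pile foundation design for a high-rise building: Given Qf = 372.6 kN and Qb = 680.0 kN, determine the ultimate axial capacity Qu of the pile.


Result: 1052.6 kN

Derivation:
Using Qu = Qf + Qb
Qu = 372.6 + 680.0
Qu = 1052.6 kN


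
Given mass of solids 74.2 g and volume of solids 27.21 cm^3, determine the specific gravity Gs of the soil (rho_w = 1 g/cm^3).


Using Gs = m_s / (V_s * rho_w)
Since rho_w = 1 g/cm^3:
Gs = 74.2 / 27.21
Gs = 2.727


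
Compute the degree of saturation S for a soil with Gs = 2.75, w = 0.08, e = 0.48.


Result: 0.4583

Derivation:
Using S = Gs * w / e
S = 2.75 * 0.08 / 0.48
S = 0.4583


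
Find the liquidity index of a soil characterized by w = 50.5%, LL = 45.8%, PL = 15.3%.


First compute the plasticity index:
PI = LL - PL = 45.8 - 15.3 = 30.5
Then compute the liquidity index:
LI = (w - PL) / PI
LI = (50.5 - 15.3) / 30.5
LI = 1.154


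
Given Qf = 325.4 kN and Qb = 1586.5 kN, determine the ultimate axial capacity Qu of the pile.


Result: 1911.9 kN

Derivation:
Using Qu = Qf + Qb
Qu = 325.4 + 1586.5
Qu = 1911.9 kN


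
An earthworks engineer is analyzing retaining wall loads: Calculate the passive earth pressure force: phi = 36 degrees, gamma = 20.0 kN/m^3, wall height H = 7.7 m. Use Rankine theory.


Result: 2283.76 kN/m

Derivation:
Compute passive earth pressure coefficient:
Kp = tan^2(45 + phi/2) = tan^2(63.0) = 3.85184
Compute passive force:
Pp = 0.5 * Kp * gamma * H^2
Pp = 0.5 * 3.85184 * 20.0 * 7.7^2
Pp = 2283.76 kN/m


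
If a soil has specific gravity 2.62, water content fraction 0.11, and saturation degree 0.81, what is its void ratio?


Result: 0.3558

Derivation:
Using the relation e = Gs * w / S
e = 2.62 * 0.11 / 0.81
e = 0.3558


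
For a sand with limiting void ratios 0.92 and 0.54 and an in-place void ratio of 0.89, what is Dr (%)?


Using Dr = (e_max - e) / (e_max - e_min) * 100
e_max - e = 0.92 - 0.89 = 0.03
e_max - e_min = 0.92 - 0.54 = 0.38
Dr = 0.03 / 0.38 * 100
Dr = 7.89 %


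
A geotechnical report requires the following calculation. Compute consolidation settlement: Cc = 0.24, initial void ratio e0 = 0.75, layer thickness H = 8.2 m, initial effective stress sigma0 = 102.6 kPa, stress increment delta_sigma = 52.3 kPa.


Result: 0.2012 m

Derivation:
Using Sc = Cc * H / (1 + e0) * log10((sigma0 + delta_sigma) / sigma0)
Stress ratio = (102.6 + 52.3) / 102.6 = 1.50975
log10(1.50975) = 0.178904
Cc * H / (1 + e0) = 0.24 * 8.2 / (1 + 0.75) = 1.12457
Sc = 1.12457 * 0.178904
Sc = 0.2012 m


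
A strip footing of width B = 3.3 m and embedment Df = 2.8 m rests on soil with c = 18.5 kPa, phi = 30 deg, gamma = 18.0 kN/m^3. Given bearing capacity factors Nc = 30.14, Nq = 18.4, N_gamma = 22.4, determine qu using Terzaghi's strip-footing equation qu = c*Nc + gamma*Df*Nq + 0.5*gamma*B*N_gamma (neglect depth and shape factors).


Result: 2150.23 kPa

Derivation:
Compute qu = c*Nc + gamma*Df*Nq + 0.5*gamma*B*N_gamma
Term 1: 18.5 * 30.14 = 557.59
Term 2: 18.0 * 2.8 * 18.4 = 927.36
Term 3: 0.5 * 18.0 * 3.3 * 22.4 = 665.28
qu = 557.59 + 927.36 + 665.28
qu = 2150.23 kPa


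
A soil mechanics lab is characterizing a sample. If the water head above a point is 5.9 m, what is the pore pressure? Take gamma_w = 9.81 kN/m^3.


Using u = gamma_w * h_w
u = 9.81 * 5.9
u = 57.88 kPa


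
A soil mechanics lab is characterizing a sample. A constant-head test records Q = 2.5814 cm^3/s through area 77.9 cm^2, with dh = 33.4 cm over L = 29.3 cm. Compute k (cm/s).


Compute hydraulic gradient:
i = dh / L = 33.4 / 29.3 = 1.13993
Then apply Darcy's law:
k = Q / (A * i)
k = 2.5814 / (77.9 * 1.13993)
k = 2.5814 / 88.8007
k = 0.02907 cm/s


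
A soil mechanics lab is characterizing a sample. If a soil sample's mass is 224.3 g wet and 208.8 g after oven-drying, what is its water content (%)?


Using w = (m_wet - m_dry) / m_dry * 100
m_wet - m_dry = 224.3 - 208.8 = 15.5 g
w = 15.5 / 208.8 * 100
w = 7.42 %


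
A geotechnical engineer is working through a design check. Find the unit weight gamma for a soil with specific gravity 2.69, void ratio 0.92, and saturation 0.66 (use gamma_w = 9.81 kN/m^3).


Result: 16.847 kN/m^3

Derivation:
Using gamma = gamma_w * (Gs + S*e) / (1 + e)
Numerator: Gs + S*e = 2.69 + 0.66*0.92 = 3.2972
Denominator: 1 + e = 1 + 0.92 = 1.92
gamma = 9.81 * 3.2972 / 1.92
gamma = 16.847 kN/m^3


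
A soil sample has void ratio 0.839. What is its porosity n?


Result: 0.4562

Derivation:
Using the relation n = e / (1 + e)
n = 0.839 / (1 + 0.839)
n = 0.839 / 1.839
n = 0.4562


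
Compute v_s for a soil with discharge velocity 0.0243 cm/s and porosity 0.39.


Result: 0.06231 cm/s

Derivation:
Using v_s = v_d / n
v_s = 0.0243 / 0.39
v_s = 0.06231 cm/s


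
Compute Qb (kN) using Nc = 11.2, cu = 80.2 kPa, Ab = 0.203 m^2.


Using Qb = Nc * cu * Ab
Qb = 11.2 * 80.2 * 0.203
Qb = 182.34 kN


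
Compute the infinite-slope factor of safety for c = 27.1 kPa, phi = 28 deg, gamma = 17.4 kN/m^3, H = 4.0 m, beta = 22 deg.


Using Fs = c / (gamma*H*sin(beta)*cos(beta)) + tan(phi)/tan(beta)
Cohesion contribution = 27.1 / (17.4*4.0*sin(22)*cos(22))
Cohesion contribution = 1.12103
Friction contribution = tan(28)/tan(22) = 1.31603
Fs = 1.12103 + 1.31603
Fs = 2.437


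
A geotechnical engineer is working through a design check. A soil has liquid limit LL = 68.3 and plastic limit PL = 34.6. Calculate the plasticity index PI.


Using PI = LL - PL
PI = 68.3 - 34.6
PI = 33.7


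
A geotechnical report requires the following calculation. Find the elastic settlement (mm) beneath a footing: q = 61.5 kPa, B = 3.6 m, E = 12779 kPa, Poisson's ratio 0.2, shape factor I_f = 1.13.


Using Se = q * B * (1 - nu^2) * I_f / E
1 - nu^2 = 1 - 0.2^2 = 0.96
Se = 61.5 * 3.6 * 0.96 * 1.13 / 12779
Se = 0.018794 m
Convert to mm: Se = 0.018794 * 1000 = 18.794 mm


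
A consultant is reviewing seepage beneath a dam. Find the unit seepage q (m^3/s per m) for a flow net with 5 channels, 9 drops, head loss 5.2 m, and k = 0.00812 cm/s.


Result: 0.0002346 m^3/s per m

Derivation:
Convert k to m/s for unit consistency with H:
k = 0.00812 cm/s = 0.00812 / 100 m/s = 8.12e-05 m/s
Using q = k * H * Nf / Nd
Nf / Nd = 5 / 9 = 0.5556
q = 8.12e-05 * 5.2 * 0.5556
q = 0.0002346 m^3/s per m


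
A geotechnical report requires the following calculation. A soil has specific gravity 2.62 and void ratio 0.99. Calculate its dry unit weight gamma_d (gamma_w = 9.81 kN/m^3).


Result: 12.916 kN/m^3

Derivation:
Using gamma_d = Gs * gamma_w / (1 + e)
gamma_d = 2.62 * 9.81 / (1 + 0.99)
gamma_d = 2.62 * 9.81 / 1.99
gamma_d = 12.916 kN/m^3


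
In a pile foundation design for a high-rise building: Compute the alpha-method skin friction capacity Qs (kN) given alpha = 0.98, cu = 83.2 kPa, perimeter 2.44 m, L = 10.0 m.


Using Qs = alpha * cu * perimeter * L
Qs = 0.98 * 83.2 * 2.44 * 10.0
Qs = 1989.48 kN


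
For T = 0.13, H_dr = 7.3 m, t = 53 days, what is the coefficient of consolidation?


Using cv = T * H_dr^2 / t
H_dr^2 = 7.3^2 = 53.29
cv = 0.13 * 53.29 / 53
cv = 0.13071 m^2/day


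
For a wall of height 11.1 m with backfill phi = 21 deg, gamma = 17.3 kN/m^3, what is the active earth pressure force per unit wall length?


Compute active earth pressure coefficient:
Ka = tan^2(45 - phi/2) = tan^2(34.5) = 0.472355
Compute active force:
Pa = 0.5 * Ka * gamma * H^2
Pa = 0.5 * 0.472355 * 17.3 * 11.1^2
Pa = 503.42 kN/m


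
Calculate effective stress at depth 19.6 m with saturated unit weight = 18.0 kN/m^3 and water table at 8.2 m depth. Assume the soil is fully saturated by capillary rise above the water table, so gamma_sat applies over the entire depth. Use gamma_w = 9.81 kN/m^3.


Total stress = gamma_sat * depth
sigma = 18.0 * 19.6 = 352.8 kPa
Pore water pressure u = gamma_w * (depth - d_wt)
u = 9.81 * (19.6 - 8.2) = 111.834 kPa
Effective stress = sigma - u
sigma' = 352.8 - 111.834 = 240.97 kPa


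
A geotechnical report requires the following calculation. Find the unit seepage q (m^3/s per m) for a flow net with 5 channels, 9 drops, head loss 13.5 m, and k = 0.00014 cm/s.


Result: 1.05e-05 m^3/s per m

Derivation:
Convert k to m/s for unit consistency with H:
k = 0.00014 cm/s = 0.00014 / 100 m/s = 1.4e-06 m/s
Using q = k * H * Nf / Nd
Nf / Nd = 5 / 9 = 0.5556
q = 1.4e-06 * 13.5 * 0.5556
q = 1.05e-05 m^3/s per m


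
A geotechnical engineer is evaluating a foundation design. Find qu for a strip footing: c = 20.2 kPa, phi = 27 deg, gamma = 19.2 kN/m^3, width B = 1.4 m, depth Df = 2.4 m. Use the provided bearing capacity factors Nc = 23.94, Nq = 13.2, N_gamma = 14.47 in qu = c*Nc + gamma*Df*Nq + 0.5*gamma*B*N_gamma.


Compute qu = c*Nc + gamma*Df*Nq + 0.5*gamma*B*N_gamma
Term 1: 20.2 * 23.94 = 483.588
Term 2: 19.2 * 2.4 * 13.2 = 608.256
Term 3: 0.5 * 19.2 * 1.4 * 14.47 = 194.4768
qu = 483.588 + 608.256 + 194.4768
qu = 1286.32 kPa


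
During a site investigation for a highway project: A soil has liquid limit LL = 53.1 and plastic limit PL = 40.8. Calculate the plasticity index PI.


Using PI = LL - PL
PI = 53.1 - 40.8
PI = 12.3


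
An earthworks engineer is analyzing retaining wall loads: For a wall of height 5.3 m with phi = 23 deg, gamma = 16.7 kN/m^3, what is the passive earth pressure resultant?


Compute passive earth pressure coefficient:
Kp = tan^2(45 + phi/2) = tan^2(56.5) = 2.282623
Compute passive force:
Pp = 0.5 * Kp * gamma * H^2
Pp = 0.5 * 2.282623 * 16.7 * 5.3^2
Pp = 535.39 kN/m


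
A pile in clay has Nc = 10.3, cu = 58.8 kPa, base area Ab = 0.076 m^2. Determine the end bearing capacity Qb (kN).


Using Qb = Nc * cu * Ab
Qb = 10.3 * 58.8 * 0.076
Qb = 46.03 kN


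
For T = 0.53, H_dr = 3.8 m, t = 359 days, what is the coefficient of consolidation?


Using cv = T * H_dr^2 / t
H_dr^2 = 3.8^2 = 14.44
cv = 0.53 * 14.44 / 359
cv = 0.02132 m^2/day


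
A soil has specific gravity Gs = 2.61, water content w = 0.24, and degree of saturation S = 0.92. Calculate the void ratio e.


Using the relation e = Gs * w / S
e = 2.61 * 0.24 / 0.92
e = 0.6809


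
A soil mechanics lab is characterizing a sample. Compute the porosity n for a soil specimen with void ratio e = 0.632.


Using the relation n = e / (1 + e)
n = 0.632 / (1 + 0.632)
n = 0.632 / 1.632
n = 0.3873


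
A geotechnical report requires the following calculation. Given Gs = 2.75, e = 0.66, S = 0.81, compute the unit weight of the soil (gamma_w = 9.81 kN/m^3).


Result: 19.411 kN/m^3

Derivation:
Using gamma = gamma_w * (Gs + S*e) / (1 + e)
Numerator: Gs + S*e = 2.75 + 0.81*0.66 = 3.2846
Denominator: 1 + e = 1 + 0.66 = 1.66
gamma = 9.81 * 3.2846 / 1.66
gamma = 19.411 kN/m^3


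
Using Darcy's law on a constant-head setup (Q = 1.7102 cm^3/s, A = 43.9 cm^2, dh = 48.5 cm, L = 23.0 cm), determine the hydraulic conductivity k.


Compute hydraulic gradient:
i = dh / L = 48.5 / 23.0 = 2.1087
Then apply Darcy's law:
k = Q / (A * i)
k = 1.7102 / (43.9 * 2.1087)
k = 1.7102 / 92.5717
k = 0.018474 cm/s


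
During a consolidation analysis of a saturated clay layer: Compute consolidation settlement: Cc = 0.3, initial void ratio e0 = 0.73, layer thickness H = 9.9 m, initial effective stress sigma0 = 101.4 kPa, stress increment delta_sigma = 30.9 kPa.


Using Sc = Cc * H / (1 + e0) * log10((sigma0 + delta_sigma) / sigma0)
Stress ratio = (101.4 + 30.9) / 101.4 = 1.30473
log10(1.30473) = 0.115522
Cc * H / (1 + e0) = 0.3 * 9.9 / (1 + 0.73) = 1.71676
Sc = 1.71676 * 0.115522
Sc = 0.1983 m


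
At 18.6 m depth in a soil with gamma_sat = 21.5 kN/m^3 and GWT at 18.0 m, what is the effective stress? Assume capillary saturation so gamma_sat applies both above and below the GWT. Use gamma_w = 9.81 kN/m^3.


Total stress = gamma_sat * depth
sigma = 21.5 * 18.6 = 399.9 kPa
Pore water pressure u = gamma_w * (depth - d_wt)
u = 9.81 * (18.6 - 18.0) = 5.886 kPa
Effective stress = sigma - u
sigma' = 399.9 - 5.886 = 394.01 kPa


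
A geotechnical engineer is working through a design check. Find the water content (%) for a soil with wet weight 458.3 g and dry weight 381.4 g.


Using w = (m_wet - m_dry) / m_dry * 100
m_wet - m_dry = 458.3 - 381.4 = 76.9 g
w = 76.9 / 381.4 * 100
w = 20.16 %


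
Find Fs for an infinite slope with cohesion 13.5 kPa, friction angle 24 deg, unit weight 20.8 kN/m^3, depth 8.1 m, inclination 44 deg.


Using Fs = c / (gamma*H*sin(beta)*cos(beta)) + tan(phi)/tan(beta)
Cohesion contribution = 13.5 / (20.8*8.1*sin(44)*cos(44))
Cohesion contribution = 0.160354
Friction contribution = tan(24)/tan(44) = 0.461048
Fs = 0.160354 + 0.461048
Fs = 0.621


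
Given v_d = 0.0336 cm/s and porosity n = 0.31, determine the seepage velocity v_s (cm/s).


Result: 0.10839 cm/s

Derivation:
Using v_s = v_d / n
v_s = 0.0336 / 0.31
v_s = 0.10839 cm/s


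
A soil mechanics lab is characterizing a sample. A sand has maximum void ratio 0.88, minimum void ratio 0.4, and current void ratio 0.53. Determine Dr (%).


Using Dr = (e_max - e) / (e_max - e_min) * 100
e_max - e = 0.88 - 0.53 = 0.35
e_max - e_min = 0.88 - 0.4 = 0.48
Dr = 0.35 / 0.48 * 100
Dr = 72.92 %


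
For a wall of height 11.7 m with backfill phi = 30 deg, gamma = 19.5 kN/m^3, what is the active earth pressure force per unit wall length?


Result: 444.89 kN/m

Derivation:
Compute active earth pressure coefficient:
Ka = tan^2(45 - phi/2) = tan^2(30.0) = 0.333333
Compute active force:
Pa = 0.5 * Ka * gamma * H^2
Pa = 0.5 * 0.333333 * 19.5 * 11.7^2
Pa = 444.89 kN/m


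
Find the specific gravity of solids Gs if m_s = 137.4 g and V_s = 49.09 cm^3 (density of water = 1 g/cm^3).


Result: 2.799

Derivation:
Using Gs = m_s / (V_s * rho_w)
Since rho_w = 1 g/cm^3:
Gs = 137.4 / 49.09
Gs = 2.799


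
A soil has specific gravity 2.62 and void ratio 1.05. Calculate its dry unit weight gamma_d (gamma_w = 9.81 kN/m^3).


Using gamma_d = Gs * gamma_w / (1 + e)
gamma_d = 2.62 * 9.81 / (1 + 1.05)
gamma_d = 2.62 * 9.81 / 2.05
gamma_d = 12.538 kN/m^3


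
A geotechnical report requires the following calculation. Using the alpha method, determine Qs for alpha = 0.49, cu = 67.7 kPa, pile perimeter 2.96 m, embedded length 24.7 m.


Result: 2425.34 kN

Derivation:
Using Qs = alpha * cu * perimeter * L
Qs = 0.49 * 67.7 * 2.96 * 24.7
Qs = 2425.34 kN
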